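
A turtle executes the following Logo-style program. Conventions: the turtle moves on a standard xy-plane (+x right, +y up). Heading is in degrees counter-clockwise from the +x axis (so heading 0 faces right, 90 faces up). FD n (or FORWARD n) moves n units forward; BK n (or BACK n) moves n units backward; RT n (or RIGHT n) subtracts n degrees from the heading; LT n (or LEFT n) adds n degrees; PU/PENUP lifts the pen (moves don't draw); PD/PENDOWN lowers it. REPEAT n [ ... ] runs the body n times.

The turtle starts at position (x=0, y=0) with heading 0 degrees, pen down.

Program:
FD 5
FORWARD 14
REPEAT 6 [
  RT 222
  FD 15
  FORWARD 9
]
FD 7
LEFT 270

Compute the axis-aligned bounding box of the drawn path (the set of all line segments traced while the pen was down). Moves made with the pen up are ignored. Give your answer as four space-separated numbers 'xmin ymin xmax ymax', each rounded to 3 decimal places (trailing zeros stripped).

Answer: -5.695 -7.809 19 24.1

Derivation:
Executing turtle program step by step:
Start: pos=(0,0), heading=0, pen down
FD 5: (0,0) -> (5,0) [heading=0, draw]
FD 14: (5,0) -> (19,0) [heading=0, draw]
REPEAT 6 [
  -- iteration 1/6 --
  RT 222: heading 0 -> 138
  FD 15: (19,0) -> (7.853,10.037) [heading=138, draw]
  FD 9: (7.853,10.037) -> (1.165,16.059) [heading=138, draw]
  -- iteration 2/6 --
  RT 222: heading 138 -> 276
  FD 15: (1.165,16.059) -> (2.732,1.141) [heading=276, draw]
  FD 9: (2.732,1.141) -> (3.673,-7.809) [heading=276, draw]
  -- iteration 3/6 --
  RT 222: heading 276 -> 54
  FD 15: (3.673,-7.809) -> (12.49,4.326) [heading=54, draw]
  FD 9: (12.49,4.326) -> (17.78,11.607) [heading=54, draw]
  -- iteration 4/6 --
  RT 222: heading 54 -> 192
  FD 15: (17.78,11.607) -> (3.108,8.488) [heading=192, draw]
  FD 9: (3.108,8.488) -> (-5.695,6.617) [heading=192, draw]
  -- iteration 5/6 --
  RT 222: heading 192 -> 330
  FD 15: (-5.695,6.617) -> (7.295,-0.883) [heading=330, draw]
  FD 9: (7.295,-0.883) -> (15.089,-5.383) [heading=330, draw]
  -- iteration 6/6 --
  RT 222: heading 330 -> 108
  FD 15: (15.089,-5.383) -> (10.454,8.883) [heading=108, draw]
  FD 9: (10.454,8.883) -> (7.673,17.442) [heading=108, draw]
]
FD 7: (7.673,17.442) -> (5.51,24.1) [heading=108, draw]
LT 270: heading 108 -> 18
Final: pos=(5.51,24.1), heading=18, 15 segment(s) drawn

Segment endpoints: x in {-5.695, 0, 1.165, 2.732, 3.108, 3.673, 5, 5.51, 7.295, 7.673, 7.853, 10.454, 12.49, 15.089, 17.78, 19}, y in {-7.809, -5.383, -0.883, 0, 1.141, 4.326, 6.617, 8.488, 8.883, 10.037, 11.607, 16.059, 17.442, 24.1}
xmin=-5.695, ymin=-7.809, xmax=19, ymax=24.1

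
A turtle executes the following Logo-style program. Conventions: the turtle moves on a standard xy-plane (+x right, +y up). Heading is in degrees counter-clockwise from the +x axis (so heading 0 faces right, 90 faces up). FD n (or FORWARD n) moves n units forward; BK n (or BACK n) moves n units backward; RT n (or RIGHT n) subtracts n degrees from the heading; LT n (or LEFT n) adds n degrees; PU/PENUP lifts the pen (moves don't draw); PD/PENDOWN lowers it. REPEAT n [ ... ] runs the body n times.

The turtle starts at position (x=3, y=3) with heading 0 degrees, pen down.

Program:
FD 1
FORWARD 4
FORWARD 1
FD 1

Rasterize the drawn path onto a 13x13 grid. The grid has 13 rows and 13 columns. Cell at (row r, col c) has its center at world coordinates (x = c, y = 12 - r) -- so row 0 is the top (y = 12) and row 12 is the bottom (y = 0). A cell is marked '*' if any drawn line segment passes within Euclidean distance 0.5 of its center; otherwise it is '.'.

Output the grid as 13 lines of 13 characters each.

Segment 0: (3,3) -> (4,3)
Segment 1: (4,3) -> (8,3)
Segment 2: (8,3) -> (9,3)
Segment 3: (9,3) -> (10,3)

Answer: .............
.............
.............
.............
.............
.............
.............
.............
.............
...********..
.............
.............
.............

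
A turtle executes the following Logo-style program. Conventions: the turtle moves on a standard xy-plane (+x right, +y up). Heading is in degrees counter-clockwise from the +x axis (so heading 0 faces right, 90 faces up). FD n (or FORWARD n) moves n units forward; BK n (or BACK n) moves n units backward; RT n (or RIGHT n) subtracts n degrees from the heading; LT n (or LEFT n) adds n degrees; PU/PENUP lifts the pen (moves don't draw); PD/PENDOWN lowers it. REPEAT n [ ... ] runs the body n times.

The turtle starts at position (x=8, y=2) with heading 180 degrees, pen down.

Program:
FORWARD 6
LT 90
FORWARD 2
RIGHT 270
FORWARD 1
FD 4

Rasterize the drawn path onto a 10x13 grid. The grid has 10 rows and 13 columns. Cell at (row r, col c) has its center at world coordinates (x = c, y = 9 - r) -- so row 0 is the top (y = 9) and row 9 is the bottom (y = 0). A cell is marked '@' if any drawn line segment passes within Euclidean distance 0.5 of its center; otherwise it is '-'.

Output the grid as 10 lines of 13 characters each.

Segment 0: (8,2) -> (2,2)
Segment 1: (2,2) -> (2,0)
Segment 2: (2,0) -> (3,0)
Segment 3: (3,0) -> (7,0)

Answer: -------------
-------------
-------------
-------------
-------------
-------------
-------------
--@@@@@@@----
--@----------
--@@@@@@-----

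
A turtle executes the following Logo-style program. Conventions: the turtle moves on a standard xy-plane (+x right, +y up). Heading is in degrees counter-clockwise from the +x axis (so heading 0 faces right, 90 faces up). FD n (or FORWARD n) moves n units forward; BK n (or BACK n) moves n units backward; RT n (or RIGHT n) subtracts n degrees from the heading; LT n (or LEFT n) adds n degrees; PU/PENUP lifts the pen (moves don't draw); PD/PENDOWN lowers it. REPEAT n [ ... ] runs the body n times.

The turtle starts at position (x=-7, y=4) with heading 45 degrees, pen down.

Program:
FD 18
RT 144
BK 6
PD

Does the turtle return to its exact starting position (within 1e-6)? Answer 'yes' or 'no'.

Executing turtle program step by step:
Start: pos=(-7,4), heading=45, pen down
FD 18: (-7,4) -> (5.728,16.728) [heading=45, draw]
RT 144: heading 45 -> 261
BK 6: (5.728,16.728) -> (6.667,22.654) [heading=261, draw]
PD: pen down
Final: pos=(6.667,22.654), heading=261, 2 segment(s) drawn

Start position: (-7, 4)
Final position: (6.667, 22.654)
Distance = 23.125; >= 1e-6 -> NOT closed

Answer: no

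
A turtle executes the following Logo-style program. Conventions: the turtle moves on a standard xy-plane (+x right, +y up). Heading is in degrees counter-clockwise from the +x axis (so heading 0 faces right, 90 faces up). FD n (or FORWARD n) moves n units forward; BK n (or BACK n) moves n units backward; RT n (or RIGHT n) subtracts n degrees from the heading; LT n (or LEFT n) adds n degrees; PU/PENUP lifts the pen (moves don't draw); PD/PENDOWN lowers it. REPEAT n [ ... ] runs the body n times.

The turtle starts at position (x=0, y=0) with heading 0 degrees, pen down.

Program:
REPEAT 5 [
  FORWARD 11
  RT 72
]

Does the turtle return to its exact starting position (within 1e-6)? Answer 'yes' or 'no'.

Answer: yes

Derivation:
Executing turtle program step by step:
Start: pos=(0,0), heading=0, pen down
REPEAT 5 [
  -- iteration 1/5 --
  FD 11: (0,0) -> (11,0) [heading=0, draw]
  RT 72: heading 0 -> 288
  -- iteration 2/5 --
  FD 11: (11,0) -> (14.399,-10.462) [heading=288, draw]
  RT 72: heading 288 -> 216
  -- iteration 3/5 --
  FD 11: (14.399,-10.462) -> (5.5,-16.927) [heading=216, draw]
  RT 72: heading 216 -> 144
  -- iteration 4/5 --
  FD 11: (5.5,-16.927) -> (-3.399,-10.462) [heading=144, draw]
  RT 72: heading 144 -> 72
  -- iteration 5/5 --
  FD 11: (-3.399,-10.462) -> (0,0) [heading=72, draw]
  RT 72: heading 72 -> 0
]
Final: pos=(0,0), heading=0, 5 segment(s) drawn

Start position: (0, 0)
Final position: (0, 0)
Distance = 0; < 1e-6 -> CLOSED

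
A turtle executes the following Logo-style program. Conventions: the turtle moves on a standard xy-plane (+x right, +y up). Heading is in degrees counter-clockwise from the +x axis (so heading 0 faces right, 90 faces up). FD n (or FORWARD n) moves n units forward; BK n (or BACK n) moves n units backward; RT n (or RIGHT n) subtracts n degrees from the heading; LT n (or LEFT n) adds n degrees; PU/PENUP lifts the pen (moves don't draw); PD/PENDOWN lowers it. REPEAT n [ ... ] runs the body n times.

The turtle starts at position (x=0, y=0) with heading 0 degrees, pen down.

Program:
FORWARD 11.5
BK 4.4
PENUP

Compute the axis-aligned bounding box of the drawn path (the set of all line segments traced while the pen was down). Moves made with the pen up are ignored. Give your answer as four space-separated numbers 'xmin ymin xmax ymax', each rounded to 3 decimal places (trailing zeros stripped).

Answer: 0 0 11.5 0

Derivation:
Executing turtle program step by step:
Start: pos=(0,0), heading=0, pen down
FD 11.5: (0,0) -> (11.5,0) [heading=0, draw]
BK 4.4: (11.5,0) -> (7.1,0) [heading=0, draw]
PU: pen up
Final: pos=(7.1,0), heading=0, 2 segment(s) drawn

Segment endpoints: x in {0, 7.1, 11.5}, y in {0}
xmin=0, ymin=0, xmax=11.5, ymax=0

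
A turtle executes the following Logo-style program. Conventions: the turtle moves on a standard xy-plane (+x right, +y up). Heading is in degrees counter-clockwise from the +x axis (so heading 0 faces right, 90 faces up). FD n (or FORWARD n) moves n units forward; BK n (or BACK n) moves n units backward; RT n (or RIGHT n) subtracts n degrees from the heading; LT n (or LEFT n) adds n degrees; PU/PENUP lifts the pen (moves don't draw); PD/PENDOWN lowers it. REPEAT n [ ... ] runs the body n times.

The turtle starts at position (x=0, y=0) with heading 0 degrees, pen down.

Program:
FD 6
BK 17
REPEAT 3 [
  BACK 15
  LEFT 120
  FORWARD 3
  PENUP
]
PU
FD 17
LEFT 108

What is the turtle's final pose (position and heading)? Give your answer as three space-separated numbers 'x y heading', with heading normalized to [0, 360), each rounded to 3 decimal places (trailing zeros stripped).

Executing turtle program step by step:
Start: pos=(0,0), heading=0, pen down
FD 6: (0,0) -> (6,0) [heading=0, draw]
BK 17: (6,0) -> (-11,0) [heading=0, draw]
REPEAT 3 [
  -- iteration 1/3 --
  BK 15: (-11,0) -> (-26,0) [heading=0, draw]
  LT 120: heading 0 -> 120
  FD 3: (-26,0) -> (-27.5,2.598) [heading=120, draw]
  PU: pen up
  -- iteration 2/3 --
  BK 15: (-27.5,2.598) -> (-20,-10.392) [heading=120, move]
  LT 120: heading 120 -> 240
  FD 3: (-20,-10.392) -> (-21.5,-12.99) [heading=240, move]
  PU: pen up
  -- iteration 3/3 --
  BK 15: (-21.5,-12.99) -> (-14,0) [heading=240, move]
  LT 120: heading 240 -> 0
  FD 3: (-14,0) -> (-11,0) [heading=0, move]
  PU: pen up
]
PU: pen up
FD 17: (-11,0) -> (6,0) [heading=0, move]
LT 108: heading 0 -> 108
Final: pos=(6,0), heading=108, 4 segment(s) drawn

Answer: 6 0 108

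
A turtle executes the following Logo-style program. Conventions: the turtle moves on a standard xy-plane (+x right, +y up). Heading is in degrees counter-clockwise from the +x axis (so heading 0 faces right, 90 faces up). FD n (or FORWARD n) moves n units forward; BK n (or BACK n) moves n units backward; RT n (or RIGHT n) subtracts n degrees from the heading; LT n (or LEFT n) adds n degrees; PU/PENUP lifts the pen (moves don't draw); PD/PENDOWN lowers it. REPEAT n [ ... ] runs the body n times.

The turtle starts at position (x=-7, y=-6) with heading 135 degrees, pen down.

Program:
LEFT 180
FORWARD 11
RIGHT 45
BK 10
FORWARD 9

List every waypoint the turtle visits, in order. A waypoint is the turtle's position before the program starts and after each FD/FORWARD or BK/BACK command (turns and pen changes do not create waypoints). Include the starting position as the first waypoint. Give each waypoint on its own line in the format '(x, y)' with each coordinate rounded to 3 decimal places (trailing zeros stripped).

Answer: (-7, -6)
(0.778, -13.778)
(0.778, -3.778)
(0.778, -12.778)

Derivation:
Executing turtle program step by step:
Start: pos=(-7,-6), heading=135, pen down
LT 180: heading 135 -> 315
FD 11: (-7,-6) -> (0.778,-13.778) [heading=315, draw]
RT 45: heading 315 -> 270
BK 10: (0.778,-13.778) -> (0.778,-3.778) [heading=270, draw]
FD 9: (0.778,-3.778) -> (0.778,-12.778) [heading=270, draw]
Final: pos=(0.778,-12.778), heading=270, 3 segment(s) drawn
Waypoints (4 total):
(-7, -6)
(0.778, -13.778)
(0.778, -3.778)
(0.778, -12.778)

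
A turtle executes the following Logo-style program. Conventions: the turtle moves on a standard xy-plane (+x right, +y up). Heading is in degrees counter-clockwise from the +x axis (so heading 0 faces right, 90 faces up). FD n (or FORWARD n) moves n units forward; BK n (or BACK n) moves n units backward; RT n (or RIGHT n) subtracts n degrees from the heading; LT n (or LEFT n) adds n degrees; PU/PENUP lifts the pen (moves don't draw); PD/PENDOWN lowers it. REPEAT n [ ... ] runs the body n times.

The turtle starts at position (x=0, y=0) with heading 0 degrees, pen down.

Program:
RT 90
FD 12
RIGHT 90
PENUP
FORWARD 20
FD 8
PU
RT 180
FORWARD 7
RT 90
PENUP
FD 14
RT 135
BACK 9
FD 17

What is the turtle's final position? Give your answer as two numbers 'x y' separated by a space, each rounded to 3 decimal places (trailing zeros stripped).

Executing turtle program step by step:
Start: pos=(0,0), heading=0, pen down
RT 90: heading 0 -> 270
FD 12: (0,0) -> (0,-12) [heading=270, draw]
RT 90: heading 270 -> 180
PU: pen up
FD 20: (0,-12) -> (-20,-12) [heading=180, move]
FD 8: (-20,-12) -> (-28,-12) [heading=180, move]
PU: pen up
RT 180: heading 180 -> 0
FD 7: (-28,-12) -> (-21,-12) [heading=0, move]
RT 90: heading 0 -> 270
PU: pen up
FD 14: (-21,-12) -> (-21,-26) [heading=270, move]
RT 135: heading 270 -> 135
BK 9: (-21,-26) -> (-14.636,-32.364) [heading=135, move]
FD 17: (-14.636,-32.364) -> (-26.657,-20.343) [heading=135, move]
Final: pos=(-26.657,-20.343), heading=135, 1 segment(s) drawn

Answer: -26.657 -20.343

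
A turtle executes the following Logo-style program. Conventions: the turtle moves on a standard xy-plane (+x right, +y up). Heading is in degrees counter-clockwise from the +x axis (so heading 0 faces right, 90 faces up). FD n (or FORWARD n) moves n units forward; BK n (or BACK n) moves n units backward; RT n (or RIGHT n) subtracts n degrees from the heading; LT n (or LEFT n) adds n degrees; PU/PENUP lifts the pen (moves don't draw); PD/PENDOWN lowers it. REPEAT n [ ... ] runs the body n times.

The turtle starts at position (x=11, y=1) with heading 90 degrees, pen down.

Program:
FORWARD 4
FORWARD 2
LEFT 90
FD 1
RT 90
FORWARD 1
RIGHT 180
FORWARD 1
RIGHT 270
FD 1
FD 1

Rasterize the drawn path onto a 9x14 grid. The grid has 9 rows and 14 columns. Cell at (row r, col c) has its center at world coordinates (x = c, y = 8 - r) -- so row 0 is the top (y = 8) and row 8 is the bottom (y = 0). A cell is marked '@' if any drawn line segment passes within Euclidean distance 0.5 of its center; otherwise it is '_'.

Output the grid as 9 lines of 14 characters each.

Segment 0: (11,1) -> (11,5)
Segment 1: (11,5) -> (11,7)
Segment 2: (11,7) -> (10,7)
Segment 3: (10,7) -> (10,8)
Segment 4: (10,8) -> (10,7)
Segment 5: (10,7) -> (11,7)
Segment 6: (11,7) -> (12,7)

Answer: __________@___
__________@@@_
___________@__
___________@__
___________@__
___________@__
___________@__
___________@__
______________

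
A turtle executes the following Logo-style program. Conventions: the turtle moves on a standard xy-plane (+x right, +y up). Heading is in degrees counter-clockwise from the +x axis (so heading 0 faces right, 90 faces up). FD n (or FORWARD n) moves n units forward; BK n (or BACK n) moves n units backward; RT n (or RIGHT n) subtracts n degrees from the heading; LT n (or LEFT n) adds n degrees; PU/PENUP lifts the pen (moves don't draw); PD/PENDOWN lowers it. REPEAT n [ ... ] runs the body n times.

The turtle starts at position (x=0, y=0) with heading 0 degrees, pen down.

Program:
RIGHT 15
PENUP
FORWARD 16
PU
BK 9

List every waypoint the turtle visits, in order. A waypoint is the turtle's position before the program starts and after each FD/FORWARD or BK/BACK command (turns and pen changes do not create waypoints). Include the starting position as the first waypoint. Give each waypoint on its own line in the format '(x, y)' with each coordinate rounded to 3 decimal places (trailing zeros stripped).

Executing turtle program step by step:
Start: pos=(0,0), heading=0, pen down
RT 15: heading 0 -> 345
PU: pen up
FD 16: (0,0) -> (15.455,-4.141) [heading=345, move]
PU: pen up
BK 9: (15.455,-4.141) -> (6.761,-1.812) [heading=345, move]
Final: pos=(6.761,-1.812), heading=345, 0 segment(s) drawn
Waypoints (3 total):
(0, 0)
(15.455, -4.141)
(6.761, -1.812)

Answer: (0, 0)
(15.455, -4.141)
(6.761, -1.812)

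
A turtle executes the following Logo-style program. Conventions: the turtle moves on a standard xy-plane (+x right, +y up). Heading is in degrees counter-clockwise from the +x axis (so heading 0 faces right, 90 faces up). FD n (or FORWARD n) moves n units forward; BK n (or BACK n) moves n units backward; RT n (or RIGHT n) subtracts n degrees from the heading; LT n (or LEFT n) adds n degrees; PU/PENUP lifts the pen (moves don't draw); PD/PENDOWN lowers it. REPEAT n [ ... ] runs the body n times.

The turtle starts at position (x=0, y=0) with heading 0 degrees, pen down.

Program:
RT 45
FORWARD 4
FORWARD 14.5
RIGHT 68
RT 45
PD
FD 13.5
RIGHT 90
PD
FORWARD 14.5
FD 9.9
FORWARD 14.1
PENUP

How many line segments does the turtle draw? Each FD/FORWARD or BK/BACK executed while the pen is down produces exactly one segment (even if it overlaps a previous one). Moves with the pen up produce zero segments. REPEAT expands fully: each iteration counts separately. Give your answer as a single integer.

Answer: 6

Derivation:
Executing turtle program step by step:
Start: pos=(0,0), heading=0, pen down
RT 45: heading 0 -> 315
FD 4: (0,0) -> (2.828,-2.828) [heading=315, draw]
FD 14.5: (2.828,-2.828) -> (13.081,-13.081) [heading=315, draw]
RT 68: heading 315 -> 247
RT 45: heading 247 -> 202
PD: pen down
FD 13.5: (13.081,-13.081) -> (0.564,-18.139) [heading=202, draw]
RT 90: heading 202 -> 112
PD: pen down
FD 14.5: (0.564,-18.139) -> (-4.867,-4.694) [heading=112, draw]
FD 9.9: (-4.867,-4.694) -> (-8.576,4.485) [heading=112, draw]
FD 14.1: (-8.576,4.485) -> (-13.858,17.558) [heading=112, draw]
PU: pen up
Final: pos=(-13.858,17.558), heading=112, 6 segment(s) drawn
Segments drawn: 6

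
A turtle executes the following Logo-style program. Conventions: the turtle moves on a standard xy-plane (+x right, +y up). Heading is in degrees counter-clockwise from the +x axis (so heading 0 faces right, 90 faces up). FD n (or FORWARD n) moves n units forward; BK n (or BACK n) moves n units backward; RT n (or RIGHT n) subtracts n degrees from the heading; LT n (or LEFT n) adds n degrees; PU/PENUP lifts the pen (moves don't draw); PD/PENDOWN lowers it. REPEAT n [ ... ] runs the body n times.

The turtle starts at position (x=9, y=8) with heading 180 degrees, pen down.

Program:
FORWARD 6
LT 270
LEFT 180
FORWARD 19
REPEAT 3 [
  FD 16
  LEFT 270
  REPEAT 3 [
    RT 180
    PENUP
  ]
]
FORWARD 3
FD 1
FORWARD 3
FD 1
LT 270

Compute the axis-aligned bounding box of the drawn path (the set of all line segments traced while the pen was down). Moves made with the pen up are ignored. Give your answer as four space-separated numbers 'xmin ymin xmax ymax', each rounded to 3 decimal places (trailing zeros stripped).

Answer: 3 -27 9 8

Derivation:
Executing turtle program step by step:
Start: pos=(9,8), heading=180, pen down
FD 6: (9,8) -> (3,8) [heading=180, draw]
LT 270: heading 180 -> 90
LT 180: heading 90 -> 270
FD 19: (3,8) -> (3,-11) [heading=270, draw]
REPEAT 3 [
  -- iteration 1/3 --
  FD 16: (3,-11) -> (3,-27) [heading=270, draw]
  LT 270: heading 270 -> 180
  REPEAT 3 [
    -- iteration 1/3 --
    RT 180: heading 180 -> 0
    PU: pen up
    -- iteration 2/3 --
    RT 180: heading 0 -> 180
    PU: pen up
    -- iteration 3/3 --
    RT 180: heading 180 -> 0
    PU: pen up
  ]
  -- iteration 2/3 --
  FD 16: (3,-27) -> (19,-27) [heading=0, move]
  LT 270: heading 0 -> 270
  REPEAT 3 [
    -- iteration 1/3 --
    RT 180: heading 270 -> 90
    PU: pen up
    -- iteration 2/3 --
    RT 180: heading 90 -> 270
    PU: pen up
    -- iteration 3/3 --
    RT 180: heading 270 -> 90
    PU: pen up
  ]
  -- iteration 3/3 --
  FD 16: (19,-27) -> (19,-11) [heading=90, move]
  LT 270: heading 90 -> 0
  REPEAT 3 [
    -- iteration 1/3 --
    RT 180: heading 0 -> 180
    PU: pen up
    -- iteration 2/3 --
    RT 180: heading 180 -> 0
    PU: pen up
    -- iteration 3/3 --
    RT 180: heading 0 -> 180
    PU: pen up
  ]
]
FD 3: (19,-11) -> (16,-11) [heading=180, move]
FD 1: (16,-11) -> (15,-11) [heading=180, move]
FD 3: (15,-11) -> (12,-11) [heading=180, move]
FD 1: (12,-11) -> (11,-11) [heading=180, move]
LT 270: heading 180 -> 90
Final: pos=(11,-11), heading=90, 3 segment(s) drawn

Segment endpoints: x in {3, 3, 3, 9}, y in {-27, -11, 8}
xmin=3, ymin=-27, xmax=9, ymax=8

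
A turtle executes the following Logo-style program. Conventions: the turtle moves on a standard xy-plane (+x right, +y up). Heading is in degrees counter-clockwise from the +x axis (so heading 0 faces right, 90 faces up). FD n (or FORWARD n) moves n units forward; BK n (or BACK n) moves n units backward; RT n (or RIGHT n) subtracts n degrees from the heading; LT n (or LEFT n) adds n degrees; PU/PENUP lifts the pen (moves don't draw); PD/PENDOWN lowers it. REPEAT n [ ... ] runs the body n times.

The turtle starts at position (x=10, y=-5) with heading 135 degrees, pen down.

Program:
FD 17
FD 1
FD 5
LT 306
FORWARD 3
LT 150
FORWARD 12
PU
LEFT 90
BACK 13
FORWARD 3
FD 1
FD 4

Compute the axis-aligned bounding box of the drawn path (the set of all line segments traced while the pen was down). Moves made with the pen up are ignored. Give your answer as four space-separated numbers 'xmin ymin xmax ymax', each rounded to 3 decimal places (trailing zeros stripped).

Executing turtle program step by step:
Start: pos=(10,-5), heading=135, pen down
FD 17: (10,-5) -> (-2.021,7.021) [heading=135, draw]
FD 1: (-2.021,7.021) -> (-2.728,7.728) [heading=135, draw]
FD 5: (-2.728,7.728) -> (-6.263,11.263) [heading=135, draw]
LT 306: heading 135 -> 81
FD 3: (-6.263,11.263) -> (-5.794,14.227) [heading=81, draw]
LT 150: heading 81 -> 231
FD 12: (-5.794,14.227) -> (-13.346,4.901) [heading=231, draw]
PU: pen up
LT 90: heading 231 -> 321
BK 13: (-13.346,4.901) -> (-23.449,13.082) [heading=321, move]
FD 3: (-23.449,13.082) -> (-21.117,11.194) [heading=321, move]
FD 1: (-21.117,11.194) -> (-20.34,10.565) [heading=321, move]
FD 4: (-20.34,10.565) -> (-17.232,8.047) [heading=321, move]
Final: pos=(-17.232,8.047), heading=321, 5 segment(s) drawn

Segment endpoints: x in {-13.346, -6.263, -5.794, -2.728, -2.021, 10}, y in {-5, 4.901, 7.021, 7.728, 11.263, 14.227}
xmin=-13.346, ymin=-5, xmax=10, ymax=14.227

Answer: -13.346 -5 10 14.227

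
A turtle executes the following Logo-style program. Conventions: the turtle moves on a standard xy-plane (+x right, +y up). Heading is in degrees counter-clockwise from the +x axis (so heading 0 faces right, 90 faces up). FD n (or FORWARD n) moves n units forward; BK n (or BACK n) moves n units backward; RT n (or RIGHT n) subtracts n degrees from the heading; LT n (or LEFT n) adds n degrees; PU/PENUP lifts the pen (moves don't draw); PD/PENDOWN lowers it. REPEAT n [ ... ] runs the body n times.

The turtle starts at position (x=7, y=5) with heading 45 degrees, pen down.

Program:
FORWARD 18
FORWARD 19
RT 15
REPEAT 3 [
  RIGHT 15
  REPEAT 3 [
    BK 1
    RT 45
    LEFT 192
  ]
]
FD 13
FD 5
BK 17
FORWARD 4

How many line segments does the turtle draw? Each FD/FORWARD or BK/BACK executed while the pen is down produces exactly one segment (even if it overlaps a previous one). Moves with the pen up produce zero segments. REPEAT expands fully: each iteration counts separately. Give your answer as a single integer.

Answer: 15

Derivation:
Executing turtle program step by step:
Start: pos=(7,5), heading=45, pen down
FD 18: (7,5) -> (19.728,17.728) [heading=45, draw]
FD 19: (19.728,17.728) -> (33.163,31.163) [heading=45, draw]
RT 15: heading 45 -> 30
REPEAT 3 [
  -- iteration 1/3 --
  RT 15: heading 30 -> 15
  REPEAT 3 [
    -- iteration 1/3 --
    BK 1: (33.163,31.163) -> (32.197,30.904) [heading=15, draw]
    RT 45: heading 15 -> 330
    LT 192: heading 330 -> 162
    -- iteration 2/3 --
    BK 1: (32.197,30.904) -> (33.148,30.595) [heading=162, draw]
    RT 45: heading 162 -> 117
    LT 192: heading 117 -> 309
    -- iteration 3/3 --
    BK 1: (33.148,30.595) -> (32.519,31.372) [heading=309, draw]
    RT 45: heading 309 -> 264
    LT 192: heading 264 -> 96
  ]
  -- iteration 2/3 --
  RT 15: heading 96 -> 81
  REPEAT 3 [
    -- iteration 1/3 --
    BK 1: (32.519,31.372) -> (32.362,30.385) [heading=81, draw]
    RT 45: heading 81 -> 36
    LT 192: heading 36 -> 228
    -- iteration 2/3 --
    BK 1: (32.362,30.385) -> (33.031,31.128) [heading=228, draw]
    RT 45: heading 228 -> 183
    LT 192: heading 183 -> 15
    -- iteration 3/3 --
    BK 1: (33.031,31.128) -> (32.066,30.869) [heading=15, draw]
    RT 45: heading 15 -> 330
    LT 192: heading 330 -> 162
  ]
  -- iteration 3/3 --
  RT 15: heading 162 -> 147
  REPEAT 3 [
    -- iteration 1/3 --
    BK 1: (32.066,30.869) -> (32.904,30.324) [heading=147, draw]
    RT 45: heading 147 -> 102
    LT 192: heading 102 -> 294
    -- iteration 2/3 --
    BK 1: (32.904,30.324) -> (32.497,31.238) [heading=294, draw]
    RT 45: heading 294 -> 249
    LT 192: heading 249 -> 81
    -- iteration 3/3 --
    BK 1: (32.497,31.238) -> (32.341,30.25) [heading=81, draw]
    RT 45: heading 81 -> 36
    LT 192: heading 36 -> 228
  ]
]
FD 13: (32.341,30.25) -> (23.642,20.589) [heading=228, draw]
FD 5: (23.642,20.589) -> (20.297,16.874) [heading=228, draw]
BK 17: (20.297,16.874) -> (31.672,29.507) [heading=228, draw]
FD 4: (31.672,29.507) -> (28.995,26.534) [heading=228, draw]
Final: pos=(28.995,26.534), heading=228, 15 segment(s) drawn
Segments drawn: 15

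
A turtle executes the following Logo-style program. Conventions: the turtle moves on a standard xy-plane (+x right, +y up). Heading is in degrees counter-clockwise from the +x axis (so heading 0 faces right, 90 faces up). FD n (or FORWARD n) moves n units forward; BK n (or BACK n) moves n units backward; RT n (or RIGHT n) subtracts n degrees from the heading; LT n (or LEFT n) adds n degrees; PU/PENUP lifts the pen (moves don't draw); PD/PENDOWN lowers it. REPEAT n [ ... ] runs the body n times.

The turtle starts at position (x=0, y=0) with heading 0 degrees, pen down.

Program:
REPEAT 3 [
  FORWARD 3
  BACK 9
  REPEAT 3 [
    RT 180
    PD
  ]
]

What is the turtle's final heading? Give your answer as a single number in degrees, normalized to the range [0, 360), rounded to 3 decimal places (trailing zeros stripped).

Answer: 180

Derivation:
Executing turtle program step by step:
Start: pos=(0,0), heading=0, pen down
REPEAT 3 [
  -- iteration 1/3 --
  FD 3: (0,0) -> (3,0) [heading=0, draw]
  BK 9: (3,0) -> (-6,0) [heading=0, draw]
  REPEAT 3 [
    -- iteration 1/3 --
    RT 180: heading 0 -> 180
    PD: pen down
    -- iteration 2/3 --
    RT 180: heading 180 -> 0
    PD: pen down
    -- iteration 3/3 --
    RT 180: heading 0 -> 180
    PD: pen down
  ]
  -- iteration 2/3 --
  FD 3: (-6,0) -> (-9,0) [heading=180, draw]
  BK 9: (-9,0) -> (0,0) [heading=180, draw]
  REPEAT 3 [
    -- iteration 1/3 --
    RT 180: heading 180 -> 0
    PD: pen down
    -- iteration 2/3 --
    RT 180: heading 0 -> 180
    PD: pen down
    -- iteration 3/3 --
    RT 180: heading 180 -> 0
    PD: pen down
  ]
  -- iteration 3/3 --
  FD 3: (0,0) -> (3,0) [heading=0, draw]
  BK 9: (3,0) -> (-6,0) [heading=0, draw]
  REPEAT 3 [
    -- iteration 1/3 --
    RT 180: heading 0 -> 180
    PD: pen down
    -- iteration 2/3 --
    RT 180: heading 180 -> 0
    PD: pen down
    -- iteration 3/3 --
    RT 180: heading 0 -> 180
    PD: pen down
  ]
]
Final: pos=(-6,0), heading=180, 6 segment(s) drawn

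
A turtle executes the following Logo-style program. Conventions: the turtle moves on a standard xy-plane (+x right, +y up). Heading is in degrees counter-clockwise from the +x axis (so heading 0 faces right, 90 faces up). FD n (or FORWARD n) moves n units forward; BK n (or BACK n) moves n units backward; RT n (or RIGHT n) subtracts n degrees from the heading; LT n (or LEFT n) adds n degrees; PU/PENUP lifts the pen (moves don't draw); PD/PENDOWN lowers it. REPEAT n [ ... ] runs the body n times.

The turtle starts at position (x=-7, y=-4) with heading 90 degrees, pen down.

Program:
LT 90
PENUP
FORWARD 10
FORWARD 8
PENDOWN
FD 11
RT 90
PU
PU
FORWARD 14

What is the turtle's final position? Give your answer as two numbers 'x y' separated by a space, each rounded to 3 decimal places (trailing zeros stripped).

Answer: -36 10

Derivation:
Executing turtle program step by step:
Start: pos=(-7,-4), heading=90, pen down
LT 90: heading 90 -> 180
PU: pen up
FD 10: (-7,-4) -> (-17,-4) [heading=180, move]
FD 8: (-17,-4) -> (-25,-4) [heading=180, move]
PD: pen down
FD 11: (-25,-4) -> (-36,-4) [heading=180, draw]
RT 90: heading 180 -> 90
PU: pen up
PU: pen up
FD 14: (-36,-4) -> (-36,10) [heading=90, move]
Final: pos=(-36,10), heading=90, 1 segment(s) drawn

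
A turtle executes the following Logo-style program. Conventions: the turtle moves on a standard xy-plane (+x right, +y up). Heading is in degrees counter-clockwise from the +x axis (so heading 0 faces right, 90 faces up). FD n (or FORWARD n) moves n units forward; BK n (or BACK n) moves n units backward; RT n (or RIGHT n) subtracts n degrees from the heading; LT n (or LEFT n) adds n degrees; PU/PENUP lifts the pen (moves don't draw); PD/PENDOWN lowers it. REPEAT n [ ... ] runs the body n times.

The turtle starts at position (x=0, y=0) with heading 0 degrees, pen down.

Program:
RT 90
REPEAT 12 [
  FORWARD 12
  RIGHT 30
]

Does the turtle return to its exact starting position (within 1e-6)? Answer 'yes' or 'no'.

Executing turtle program step by step:
Start: pos=(0,0), heading=0, pen down
RT 90: heading 0 -> 270
REPEAT 12 [
  -- iteration 1/12 --
  FD 12: (0,0) -> (0,-12) [heading=270, draw]
  RT 30: heading 270 -> 240
  -- iteration 2/12 --
  FD 12: (0,-12) -> (-6,-22.392) [heading=240, draw]
  RT 30: heading 240 -> 210
  -- iteration 3/12 --
  FD 12: (-6,-22.392) -> (-16.392,-28.392) [heading=210, draw]
  RT 30: heading 210 -> 180
  -- iteration 4/12 --
  FD 12: (-16.392,-28.392) -> (-28.392,-28.392) [heading=180, draw]
  RT 30: heading 180 -> 150
  -- iteration 5/12 --
  FD 12: (-28.392,-28.392) -> (-38.785,-22.392) [heading=150, draw]
  RT 30: heading 150 -> 120
  -- iteration 6/12 --
  FD 12: (-38.785,-22.392) -> (-44.785,-12) [heading=120, draw]
  RT 30: heading 120 -> 90
  -- iteration 7/12 --
  FD 12: (-44.785,-12) -> (-44.785,0) [heading=90, draw]
  RT 30: heading 90 -> 60
  -- iteration 8/12 --
  FD 12: (-44.785,0) -> (-38.785,10.392) [heading=60, draw]
  RT 30: heading 60 -> 30
  -- iteration 9/12 --
  FD 12: (-38.785,10.392) -> (-28.392,16.392) [heading=30, draw]
  RT 30: heading 30 -> 0
  -- iteration 10/12 --
  FD 12: (-28.392,16.392) -> (-16.392,16.392) [heading=0, draw]
  RT 30: heading 0 -> 330
  -- iteration 11/12 --
  FD 12: (-16.392,16.392) -> (-6,10.392) [heading=330, draw]
  RT 30: heading 330 -> 300
  -- iteration 12/12 --
  FD 12: (-6,10.392) -> (0,0) [heading=300, draw]
  RT 30: heading 300 -> 270
]
Final: pos=(0,0), heading=270, 12 segment(s) drawn

Start position: (0, 0)
Final position: (0, 0)
Distance = 0; < 1e-6 -> CLOSED

Answer: yes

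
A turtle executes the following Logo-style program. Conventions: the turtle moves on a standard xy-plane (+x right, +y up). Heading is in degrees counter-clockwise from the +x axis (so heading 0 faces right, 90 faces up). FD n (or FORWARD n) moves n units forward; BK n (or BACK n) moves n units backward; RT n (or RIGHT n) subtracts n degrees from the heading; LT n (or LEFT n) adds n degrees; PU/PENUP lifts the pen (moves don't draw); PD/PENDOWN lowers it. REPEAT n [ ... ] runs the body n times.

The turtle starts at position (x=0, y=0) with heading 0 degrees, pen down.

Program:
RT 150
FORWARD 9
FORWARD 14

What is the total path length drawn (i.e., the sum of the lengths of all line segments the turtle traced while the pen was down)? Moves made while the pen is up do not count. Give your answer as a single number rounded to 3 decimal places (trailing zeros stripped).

Answer: 23

Derivation:
Executing turtle program step by step:
Start: pos=(0,0), heading=0, pen down
RT 150: heading 0 -> 210
FD 9: (0,0) -> (-7.794,-4.5) [heading=210, draw]
FD 14: (-7.794,-4.5) -> (-19.919,-11.5) [heading=210, draw]
Final: pos=(-19.919,-11.5), heading=210, 2 segment(s) drawn

Segment lengths:
  seg 1: (0,0) -> (-7.794,-4.5), length = 9
  seg 2: (-7.794,-4.5) -> (-19.919,-11.5), length = 14
Total = 23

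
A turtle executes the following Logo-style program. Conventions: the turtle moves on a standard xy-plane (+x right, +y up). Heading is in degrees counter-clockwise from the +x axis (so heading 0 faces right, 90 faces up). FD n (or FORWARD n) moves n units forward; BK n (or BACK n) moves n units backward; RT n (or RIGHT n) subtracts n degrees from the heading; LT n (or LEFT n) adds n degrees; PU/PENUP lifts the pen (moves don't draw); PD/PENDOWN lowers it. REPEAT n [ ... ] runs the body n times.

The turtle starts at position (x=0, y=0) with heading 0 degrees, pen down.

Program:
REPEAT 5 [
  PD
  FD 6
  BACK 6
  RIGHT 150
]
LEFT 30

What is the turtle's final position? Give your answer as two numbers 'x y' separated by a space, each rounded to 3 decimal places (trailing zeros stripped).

Executing turtle program step by step:
Start: pos=(0,0), heading=0, pen down
REPEAT 5 [
  -- iteration 1/5 --
  PD: pen down
  FD 6: (0,0) -> (6,0) [heading=0, draw]
  BK 6: (6,0) -> (0,0) [heading=0, draw]
  RT 150: heading 0 -> 210
  -- iteration 2/5 --
  PD: pen down
  FD 6: (0,0) -> (-5.196,-3) [heading=210, draw]
  BK 6: (-5.196,-3) -> (0,0) [heading=210, draw]
  RT 150: heading 210 -> 60
  -- iteration 3/5 --
  PD: pen down
  FD 6: (0,0) -> (3,5.196) [heading=60, draw]
  BK 6: (3,5.196) -> (0,0) [heading=60, draw]
  RT 150: heading 60 -> 270
  -- iteration 4/5 --
  PD: pen down
  FD 6: (0,0) -> (0,-6) [heading=270, draw]
  BK 6: (0,-6) -> (0,0) [heading=270, draw]
  RT 150: heading 270 -> 120
  -- iteration 5/5 --
  PD: pen down
  FD 6: (0,0) -> (-3,5.196) [heading=120, draw]
  BK 6: (-3,5.196) -> (0,0) [heading=120, draw]
  RT 150: heading 120 -> 330
]
LT 30: heading 330 -> 0
Final: pos=(0,0), heading=0, 10 segment(s) drawn

Answer: 0 0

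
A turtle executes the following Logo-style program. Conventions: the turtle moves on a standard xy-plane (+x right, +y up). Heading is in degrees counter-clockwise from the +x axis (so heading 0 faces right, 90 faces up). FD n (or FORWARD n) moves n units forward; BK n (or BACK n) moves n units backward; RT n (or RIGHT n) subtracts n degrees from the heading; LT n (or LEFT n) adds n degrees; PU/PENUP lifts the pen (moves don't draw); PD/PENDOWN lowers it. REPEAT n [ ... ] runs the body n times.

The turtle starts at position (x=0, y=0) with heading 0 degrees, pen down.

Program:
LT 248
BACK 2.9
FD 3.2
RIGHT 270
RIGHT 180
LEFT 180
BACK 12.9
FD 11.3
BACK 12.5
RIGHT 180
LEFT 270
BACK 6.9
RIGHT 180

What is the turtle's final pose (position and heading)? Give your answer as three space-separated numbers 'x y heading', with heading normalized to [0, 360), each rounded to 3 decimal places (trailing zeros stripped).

Executing turtle program step by step:
Start: pos=(0,0), heading=0, pen down
LT 248: heading 0 -> 248
BK 2.9: (0,0) -> (1.086,2.689) [heading=248, draw]
FD 3.2: (1.086,2.689) -> (-0.112,-0.278) [heading=248, draw]
RT 270: heading 248 -> 338
RT 180: heading 338 -> 158
LT 180: heading 158 -> 338
BK 12.9: (-0.112,-0.278) -> (-12.073,4.554) [heading=338, draw]
FD 11.3: (-12.073,4.554) -> (-1.596,0.321) [heading=338, draw]
BK 12.5: (-1.596,0.321) -> (-13.186,5.004) [heading=338, draw]
RT 180: heading 338 -> 158
LT 270: heading 158 -> 68
BK 6.9: (-13.186,5.004) -> (-15.77,-1.394) [heading=68, draw]
RT 180: heading 68 -> 248
Final: pos=(-15.77,-1.394), heading=248, 6 segment(s) drawn

Answer: -15.77 -1.394 248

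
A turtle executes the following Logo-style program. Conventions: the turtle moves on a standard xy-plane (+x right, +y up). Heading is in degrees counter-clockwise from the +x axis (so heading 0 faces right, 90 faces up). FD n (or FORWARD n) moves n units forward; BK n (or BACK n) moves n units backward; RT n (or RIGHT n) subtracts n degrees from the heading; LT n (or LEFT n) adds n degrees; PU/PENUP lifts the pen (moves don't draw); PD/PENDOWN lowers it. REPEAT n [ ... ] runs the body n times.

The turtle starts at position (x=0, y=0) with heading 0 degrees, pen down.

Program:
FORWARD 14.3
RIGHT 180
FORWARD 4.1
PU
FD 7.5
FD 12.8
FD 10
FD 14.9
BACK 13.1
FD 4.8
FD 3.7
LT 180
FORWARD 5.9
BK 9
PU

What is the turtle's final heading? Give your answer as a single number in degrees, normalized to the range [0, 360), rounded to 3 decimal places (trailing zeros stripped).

Executing turtle program step by step:
Start: pos=(0,0), heading=0, pen down
FD 14.3: (0,0) -> (14.3,0) [heading=0, draw]
RT 180: heading 0 -> 180
FD 4.1: (14.3,0) -> (10.2,0) [heading=180, draw]
PU: pen up
FD 7.5: (10.2,0) -> (2.7,0) [heading=180, move]
FD 12.8: (2.7,0) -> (-10.1,0) [heading=180, move]
FD 10: (-10.1,0) -> (-20.1,0) [heading=180, move]
FD 14.9: (-20.1,0) -> (-35,0) [heading=180, move]
BK 13.1: (-35,0) -> (-21.9,0) [heading=180, move]
FD 4.8: (-21.9,0) -> (-26.7,0) [heading=180, move]
FD 3.7: (-26.7,0) -> (-30.4,0) [heading=180, move]
LT 180: heading 180 -> 0
FD 5.9: (-30.4,0) -> (-24.5,0) [heading=0, move]
BK 9: (-24.5,0) -> (-33.5,0) [heading=0, move]
PU: pen up
Final: pos=(-33.5,0), heading=0, 2 segment(s) drawn

Answer: 0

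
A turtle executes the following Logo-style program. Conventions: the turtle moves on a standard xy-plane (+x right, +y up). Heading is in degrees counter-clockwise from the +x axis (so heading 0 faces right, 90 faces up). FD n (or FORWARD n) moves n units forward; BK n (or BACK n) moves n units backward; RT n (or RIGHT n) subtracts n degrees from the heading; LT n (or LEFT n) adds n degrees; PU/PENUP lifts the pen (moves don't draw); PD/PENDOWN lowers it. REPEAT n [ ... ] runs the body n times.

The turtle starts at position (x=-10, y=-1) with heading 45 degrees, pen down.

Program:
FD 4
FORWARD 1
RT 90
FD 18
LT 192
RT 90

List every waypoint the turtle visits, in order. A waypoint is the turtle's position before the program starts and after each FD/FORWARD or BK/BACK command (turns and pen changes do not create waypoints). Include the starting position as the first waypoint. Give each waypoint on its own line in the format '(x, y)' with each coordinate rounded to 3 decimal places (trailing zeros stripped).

Executing turtle program step by step:
Start: pos=(-10,-1), heading=45, pen down
FD 4: (-10,-1) -> (-7.172,1.828) [heading=45, draw]
FD 1: (-7.172,1.828) -> (-6.464,2.536) [heading=45, draw]
RT 90: heading 45 -> 315
FD 18: (-6.464,2.536) -> (6.263,-10.192) [heading=315, draw]
LT 192: heading 315 -> 147
RT 90: heading 147 -> 57
Final: pos=(6.263,-10.192), heading=57, 3 segment(s) drawn
Waypoints (4 total):
(-10, -1)
(-7.172, 1.828)
(-6.464, 2.536)
(6.263, -10.192)

Answer: (-10, -1)
(-7.172, 1.828)
(-6.464, 2.536)
(6.263, -10.192)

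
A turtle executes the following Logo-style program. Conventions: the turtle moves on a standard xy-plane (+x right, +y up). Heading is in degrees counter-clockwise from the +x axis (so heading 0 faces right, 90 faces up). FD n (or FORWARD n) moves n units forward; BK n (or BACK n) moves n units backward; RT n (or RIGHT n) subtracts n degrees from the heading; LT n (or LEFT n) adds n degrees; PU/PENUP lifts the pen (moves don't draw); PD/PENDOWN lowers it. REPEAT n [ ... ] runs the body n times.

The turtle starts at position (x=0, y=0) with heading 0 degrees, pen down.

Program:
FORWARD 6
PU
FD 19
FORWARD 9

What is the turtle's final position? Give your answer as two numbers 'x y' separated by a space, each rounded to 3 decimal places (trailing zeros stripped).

Executing turtle program step by step:
Start: pos=(0,0), heading=0, pen down
FD 6: (0,0) -> (6,0) [heading=0, draw]
PU: pen up
FD 19: (6,0) -> (25,0) [heading=0, move]
FD 9: (25,0) -> (34,0) [heading=0, move]
Final: pos=(34,0), heading=0, 1 segment(s) drawn

Answer: 34 0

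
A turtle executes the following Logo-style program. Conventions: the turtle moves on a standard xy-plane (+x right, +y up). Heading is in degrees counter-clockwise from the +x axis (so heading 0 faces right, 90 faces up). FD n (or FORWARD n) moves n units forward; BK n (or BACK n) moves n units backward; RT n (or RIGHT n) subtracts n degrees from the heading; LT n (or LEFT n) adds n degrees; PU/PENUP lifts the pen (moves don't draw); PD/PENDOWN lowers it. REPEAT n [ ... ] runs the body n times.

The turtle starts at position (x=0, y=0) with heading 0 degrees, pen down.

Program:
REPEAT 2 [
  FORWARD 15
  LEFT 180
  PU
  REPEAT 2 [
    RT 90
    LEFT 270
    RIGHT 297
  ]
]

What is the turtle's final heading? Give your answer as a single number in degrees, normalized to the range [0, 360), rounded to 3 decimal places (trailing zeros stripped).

Answer: 252

Derivation:
Executing turtle program step by step:
Start: pos=(0,0), heading=0, pen down
REPEAT 2 [
  -- iteration 1/2 --
  FD 15: (0,0) -> (15,0) [heading=0, draw]
  LT 180: heading 0 -> 180
  PU: pen up
  REPEAT 2 [
    -- iteration 1/2 --
    RT 90: heading 180 -> 90
    LT 270: heading 90 -> 0
    RT 297: heading 0 -> 63
    -- iteration 2/2 --
    RT 90: heading 63 -> 333
    LT 270: heading 333 -> 243
    RT 297: heading 243 -> 306
  ]
  -- iteration 2/2 --
  FD 15: (15,0) -> (23.817,-12.135) [heading=306, move]
  LT 180: heading 306 -> 126
  PU: pen up
  REPEAT 2 [
    -- iteration 1/2 --
    RT 90: heading 126 -> 36
    LT 270: heading 36 -> 306
    RT 297: heading 306 -> 9
    -- iteration 2/2 --
    RT 90: heading 9 -> 279
    LT 270: heading 279 -> 189
    RT 297: heading 189 -> 252
  ]
]
Final: pos=(23.817,-12.135), heading=252, 1 segment(s) drawn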